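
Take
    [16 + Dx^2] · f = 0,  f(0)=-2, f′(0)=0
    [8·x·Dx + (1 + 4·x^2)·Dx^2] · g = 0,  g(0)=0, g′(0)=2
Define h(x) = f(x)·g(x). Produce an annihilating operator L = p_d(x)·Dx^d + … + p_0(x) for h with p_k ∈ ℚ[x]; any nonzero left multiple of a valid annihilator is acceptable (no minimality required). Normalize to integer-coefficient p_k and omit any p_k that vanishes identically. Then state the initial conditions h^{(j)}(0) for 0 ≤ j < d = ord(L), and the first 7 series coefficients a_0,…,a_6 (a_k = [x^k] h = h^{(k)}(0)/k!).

L = (2560 + 29696·x^2 + 118784·x^4 + 262144·x^6 + 262144·x^8) + (1536·x + 14336·x^3 + 49152·x^5 + 65536·x^7)·Dx + (240 + 3008·x^2 + 13824·x^4 + 32768·x^6 + 32768·x^8)·Dx^2 + (96·x + 896·x^3 + 3072·x^5 + 4096·x^7)·Dx^3 + (5 + 72·x^2 + 400·x^4 + 1024·x^6 + 1024·x^8)·Dx^4  (order 4).
h: a_k = 0, -4, 0, 112/3, 0, -1472/15, 0, …
ICs: h(0) = 0, h′(0) = -4, h′′(0) = 0, h′′′(0) = 224.

f: a_k = -2, 0, 16, 0, -64/3, 0, 512/45, …
g: a_k = 0, 2, 0, -8/3, 0, 32/5, 0, …
h₀=f·g: eliminate ⇒ L₀, order ≤ 2·2.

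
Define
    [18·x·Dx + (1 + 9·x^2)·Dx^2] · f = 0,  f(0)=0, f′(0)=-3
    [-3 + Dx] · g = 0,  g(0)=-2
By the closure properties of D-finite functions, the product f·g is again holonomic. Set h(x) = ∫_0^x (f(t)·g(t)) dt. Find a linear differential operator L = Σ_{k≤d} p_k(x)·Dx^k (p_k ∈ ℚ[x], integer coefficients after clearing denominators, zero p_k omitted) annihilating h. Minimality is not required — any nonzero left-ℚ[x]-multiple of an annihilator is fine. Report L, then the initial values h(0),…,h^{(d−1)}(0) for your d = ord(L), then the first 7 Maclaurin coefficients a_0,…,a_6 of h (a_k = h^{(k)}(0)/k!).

L = (9 - 54·x + 81·x^2)·Dx + (-6 + 18·x - 54·x^2)·Dx^2 + (1 + 9·x^2)·Dx^3  (order 3).
h: a_k = 0, 0, 3, 6, 9/4, -27/5, 243/40, …
ICs: h(0) = 0, h′(0) = 0, h′′(0) = 6.

f: a_k = 0, -3, 0, 9, 0, -243/5, 0, …
g: a_k = -2, -6, -9, -9, -27/4, -81/20, -81/40, …
Sym-product of L_f,L_g gives L₀ (≤ ord 2).
∫: right-multiply L₀ by Dx.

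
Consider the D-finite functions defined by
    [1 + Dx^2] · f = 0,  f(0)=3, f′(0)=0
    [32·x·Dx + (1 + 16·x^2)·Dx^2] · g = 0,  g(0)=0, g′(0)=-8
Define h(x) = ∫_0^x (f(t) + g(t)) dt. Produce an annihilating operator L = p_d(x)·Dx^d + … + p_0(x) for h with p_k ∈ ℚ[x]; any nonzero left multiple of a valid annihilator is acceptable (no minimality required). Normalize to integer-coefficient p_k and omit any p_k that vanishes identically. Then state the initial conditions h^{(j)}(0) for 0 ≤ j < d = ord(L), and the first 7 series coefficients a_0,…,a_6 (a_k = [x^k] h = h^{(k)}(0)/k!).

f: a_k = 3, 0, -3/2, 0, 1/8, 0, -1/240, …
g: a_k = 0, -8, 0, 128/3, 0, -2048/5, 0, …
L₀ := lclm(L_f,L_g); ord L₀ ≤ 2+2.
Integrate: L := L₀·Dx.
L = (-6112·x + 99328·x^3 + 8192·x^5)·Dx^2 + (-31 + 1072·x^2 + 25344·x^4 + 4096·x^6)·Dx^3 + (-6112·x + 99328·x^3 + 8192·x^5)·Dx^4 + (-31 + 1072·x^2 + 25344·x^4 + 4096·x^6)·Dx^5  (order 5).
h: a_k = 0, 3, -4, -1/2, 32/3, 1/40, -1024/15, …
ICs: h(0) = 0, h′(0) = 3, h′′(0) = -8, h′′′(0) = -3, h′′′′(0) = 256.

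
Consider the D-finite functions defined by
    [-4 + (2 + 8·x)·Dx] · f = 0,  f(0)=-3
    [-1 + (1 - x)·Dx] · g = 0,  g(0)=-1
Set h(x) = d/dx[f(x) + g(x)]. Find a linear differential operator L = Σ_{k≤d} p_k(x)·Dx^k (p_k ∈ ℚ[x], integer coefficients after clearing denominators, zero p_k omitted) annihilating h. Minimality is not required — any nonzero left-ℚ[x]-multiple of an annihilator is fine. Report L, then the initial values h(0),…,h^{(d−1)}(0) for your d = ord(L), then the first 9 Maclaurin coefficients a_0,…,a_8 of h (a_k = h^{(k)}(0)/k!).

f: a_k = -3, -6, 6, -12, 30, -84, 252, -792, 2574, …
g: a_k = -1, -1, -1, -1, -1, -1, -1, -1, -1, …
Sum ⇒ L₀ = lclm(L_f,L_g) in ℚ(x)⟨Dx⟩.
h=h₀': d/dx-closure on L₀ ⇒ L.
L = (-18 - 12·x) + (3 - 36·x - 42·x^2)·Dx + (2 + 9·x + x^2 - 12·x^3)·Dx^2  (order 2).
h: a_k = -7, 10, -39, 116, -425, 1506, -5551, 20584, -77229, …
ICs: h(0) = -7, h′(0) = 10.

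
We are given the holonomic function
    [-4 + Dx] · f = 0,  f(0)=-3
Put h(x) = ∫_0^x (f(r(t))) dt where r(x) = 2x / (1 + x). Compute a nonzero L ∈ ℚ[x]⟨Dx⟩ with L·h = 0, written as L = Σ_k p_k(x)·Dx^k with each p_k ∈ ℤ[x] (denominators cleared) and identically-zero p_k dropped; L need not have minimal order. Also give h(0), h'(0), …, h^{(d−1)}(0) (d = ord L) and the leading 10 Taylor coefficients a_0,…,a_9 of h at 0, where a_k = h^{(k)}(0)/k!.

L = -8·Dx + (1 + 2·x + x^2)·Dx^2  (order 2).
h: a_k = 0, -3, -12, -24, -22, -8/5, 44/5, -184/105, -403/105, 376/105, …
ICs: h(0) = 0, h′(0) = -3.

f: a_k = -3, -12, -24, -32, -32, -128/5, -256/15, -1024/105, -512/105, -2048/945, …
h₀=f(r): pull back L_f along r ⇒ L₀.
h=∫₀ˣh₀: take L = L₀·Dx.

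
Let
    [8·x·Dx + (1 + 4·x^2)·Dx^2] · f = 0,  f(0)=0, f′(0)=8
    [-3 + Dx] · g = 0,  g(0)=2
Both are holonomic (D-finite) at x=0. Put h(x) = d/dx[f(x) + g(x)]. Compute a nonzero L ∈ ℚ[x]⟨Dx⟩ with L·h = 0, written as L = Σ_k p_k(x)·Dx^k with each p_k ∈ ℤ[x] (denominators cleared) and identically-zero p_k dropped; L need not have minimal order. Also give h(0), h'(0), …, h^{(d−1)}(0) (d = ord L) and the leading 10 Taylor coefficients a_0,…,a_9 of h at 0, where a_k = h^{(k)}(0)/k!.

L = (24 - 72·x - 288·x^2 - 288·x^3) + (-17 + 24·x^2 - 144·x^4)·Dx + (3 + 8·x + 24·x^2 + 32·x^3 + 48·x^4)·Dx^2  (order 2).
h: a_k = 14, 18, -5, 27, 593/4, 243/20, -20237/40, 729/280, 4589707/2240, 729/2240, …
ICs: h(0) = 14, h′(0) = 18.

f: a_k = 0, 8, 0, -32/3, 0, 128/5, 0, -512/7, 0, 2048/9, …
g: a_k = 2, 6, 9, 9, 27/4, 81/20, 81/40, 243/280, 729/2240, 243/2240, …
Weyl lclm of L_f,L_g ⇒ L₀ (ord ≤ 3).
h=h₀': d/dx-closure on L₀ ⇒ L.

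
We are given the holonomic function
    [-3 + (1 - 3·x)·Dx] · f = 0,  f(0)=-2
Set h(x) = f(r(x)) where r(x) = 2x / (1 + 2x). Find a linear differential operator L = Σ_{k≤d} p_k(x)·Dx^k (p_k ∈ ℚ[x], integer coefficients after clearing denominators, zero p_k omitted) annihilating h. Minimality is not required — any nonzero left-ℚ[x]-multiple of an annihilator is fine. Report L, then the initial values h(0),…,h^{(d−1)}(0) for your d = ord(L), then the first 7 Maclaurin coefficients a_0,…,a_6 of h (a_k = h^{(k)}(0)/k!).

L = 6 + (-1 + 2·x + 8·x^2)·Dx  (order 1).
h: a_k = -2, -12, -48, -192, -768, -3072, -12288, …
ICs: h(0) = -2.

f: a_k = -2, -6, -18, -54, -162, -486, -1458, …
h₀=f(r): pull back L_f along r ⇒ L₀.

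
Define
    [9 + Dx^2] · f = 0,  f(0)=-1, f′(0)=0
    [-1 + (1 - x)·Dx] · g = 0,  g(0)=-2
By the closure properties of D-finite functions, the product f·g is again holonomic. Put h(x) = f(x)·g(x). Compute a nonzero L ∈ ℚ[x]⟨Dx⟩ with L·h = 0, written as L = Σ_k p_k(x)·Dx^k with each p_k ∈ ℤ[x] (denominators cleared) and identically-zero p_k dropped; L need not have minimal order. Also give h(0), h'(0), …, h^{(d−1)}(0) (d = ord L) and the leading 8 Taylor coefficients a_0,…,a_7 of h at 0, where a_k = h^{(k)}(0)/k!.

L = (-9 + 9·x) + 2·Dx + (-1 + x)·Dx^2  (order 2).
h: a_k = 2, 2, -7, -7, -1/4, -1/4, -91/40, -91/40, …
ICs: h(0) = 2, h′(0) = 2.

f: a_k = -1, 0, 9/2, 0, -27/8, 0, 81/80, 0, …
g: a_k = -2, -2, -2, -2, -2, -2, -2, -2, …
Product ⇒ symmetric product L₀, ord ≤ 2.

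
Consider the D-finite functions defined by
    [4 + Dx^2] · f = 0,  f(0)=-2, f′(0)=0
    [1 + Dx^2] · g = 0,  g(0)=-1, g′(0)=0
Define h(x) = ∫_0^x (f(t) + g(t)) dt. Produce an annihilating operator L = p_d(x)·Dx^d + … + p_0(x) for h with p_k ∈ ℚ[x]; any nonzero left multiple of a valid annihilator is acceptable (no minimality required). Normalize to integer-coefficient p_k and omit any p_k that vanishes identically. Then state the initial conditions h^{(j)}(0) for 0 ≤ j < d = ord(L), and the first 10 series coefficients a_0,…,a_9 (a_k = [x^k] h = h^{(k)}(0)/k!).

f: a_k = -2, 0, 4, 0, -4/3, 0, 8/45, 0, -4/315, 0, …
g: a_k = -1, 0, 1/2, 0, -1/24, 0, 1/720, 0, -1/40320, 0, …
Sum ⇒ L₀ = lclm(L_f,L_g) in ℚ(x)⟨Dx⟩.
Integrate: L := L₀·Dx.
L = 4·Dx + 5·Dx^3 + Dx^5  (order 5).
h: a_k = 0, -3, 0, 3/2, 0, -11/40, 0, 43/1680, 0, -19/13440, …
ICs: h(0) = 0, h′(0) = -3, h′′(0) = 0, h′′′(0) = 9, h′′′′(0) = 0.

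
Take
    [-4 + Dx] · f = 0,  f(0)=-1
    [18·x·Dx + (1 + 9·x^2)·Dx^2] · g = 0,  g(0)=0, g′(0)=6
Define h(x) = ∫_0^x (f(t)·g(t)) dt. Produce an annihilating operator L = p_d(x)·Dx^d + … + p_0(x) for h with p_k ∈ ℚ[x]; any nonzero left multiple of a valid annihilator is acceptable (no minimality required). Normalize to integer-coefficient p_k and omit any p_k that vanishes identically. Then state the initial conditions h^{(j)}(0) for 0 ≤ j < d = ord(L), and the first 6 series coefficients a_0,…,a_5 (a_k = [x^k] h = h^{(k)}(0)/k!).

f: a_k = -1, -4, -8, -32/3, -32/3, -128/15, …
g: a_k = 0, 6, 0, -18, 0, 486/5, …
f·g: L₀ = L_f ⊗_s L_g, ord ≤ 1·2.
h=∫₀ˣh₀: take L = L₀·Dx.
L = (16 - 72·x + 144·x^2)·Dx + (-8 + 18·x - 72·x^2)·Dx^2 + (1 + 9·x^2)·Dx^3  (order 3).
h: a_k = 0, 0, -3, -8, -15/2, 8/5, …
ICs: h(0) = 0, h′(0) = 0, h′′(0) = -6.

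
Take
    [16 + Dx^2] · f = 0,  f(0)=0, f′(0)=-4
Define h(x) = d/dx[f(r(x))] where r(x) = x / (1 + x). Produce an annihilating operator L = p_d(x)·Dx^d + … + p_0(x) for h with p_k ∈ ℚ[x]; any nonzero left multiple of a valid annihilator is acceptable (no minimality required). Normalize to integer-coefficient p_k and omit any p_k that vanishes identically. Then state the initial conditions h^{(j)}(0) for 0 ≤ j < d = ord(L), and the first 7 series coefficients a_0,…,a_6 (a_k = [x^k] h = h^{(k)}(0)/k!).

f: a_k = 0, -4, 0, 32/3, 0, -128/15, 0, …
L₀ from L_f via x↦r, Dx↦r'^{-1}Dx.
Derive L from L₀ (diff closure).
L = (22 + 12·x + 6·x^2) + (6 + 18·x + 18·x^2 + 6·x^3)·Dx + (1 + 4·x + 6·x^2 + 4·x^3 + x^4)·Dx^2  (order 2).
h: a_k = -4, 8, 20, -112, 772/3, -360, 9844/45, …
ICs: h(0) = -4, h′(0) = 8.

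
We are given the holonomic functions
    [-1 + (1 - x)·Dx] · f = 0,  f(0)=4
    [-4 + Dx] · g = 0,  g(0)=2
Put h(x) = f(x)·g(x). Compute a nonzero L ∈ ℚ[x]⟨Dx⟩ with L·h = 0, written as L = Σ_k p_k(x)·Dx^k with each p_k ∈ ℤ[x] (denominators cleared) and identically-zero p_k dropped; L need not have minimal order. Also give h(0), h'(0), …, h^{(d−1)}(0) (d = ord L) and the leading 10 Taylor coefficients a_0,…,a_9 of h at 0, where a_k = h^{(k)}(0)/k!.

f: a_k = 4, 4, 4, 4, 4, 4, 4, 4, 4, 4, …
g: a_k = 2, 8, 16, 64/3, 64/3, 256/15, 512/45, 2048/315, 1024/315, 4096/2835, …
f·g: L₀ = L_f ⊗_s L_g, ord ≤ 1·1.
L = (5 - 4·x) + (-1 + x)·Dx  (order 1).
h: a_k = 8, 40, 104, 568/3, 824/3, 5144/15, 3496/9, 130552/315, 134648/315, 1228216/2835, …
ICs: h(0) = 8.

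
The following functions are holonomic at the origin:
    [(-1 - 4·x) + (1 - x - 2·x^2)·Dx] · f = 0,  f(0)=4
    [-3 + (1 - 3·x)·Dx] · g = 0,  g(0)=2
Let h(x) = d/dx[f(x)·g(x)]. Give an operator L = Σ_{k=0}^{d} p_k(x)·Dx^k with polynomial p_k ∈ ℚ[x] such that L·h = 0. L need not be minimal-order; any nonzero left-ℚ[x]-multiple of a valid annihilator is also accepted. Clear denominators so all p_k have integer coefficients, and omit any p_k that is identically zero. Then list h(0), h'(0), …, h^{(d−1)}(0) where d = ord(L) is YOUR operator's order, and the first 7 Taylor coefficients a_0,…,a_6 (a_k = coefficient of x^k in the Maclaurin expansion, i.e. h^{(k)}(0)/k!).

f: a_k = 4, 4, 12, 20, 44, 84, 172, …
g: a_k = 2, 6, 18, 54, 162, 486, 1458, …
L₀ := L_f ⊗_s L_g (sym. prod.), ord ≤ 1.
h₀' ⇒ L via d/dx closure of L₀.
L = (15 - 30·x - 69·x^2 + 48·x^3 + 216·x^4) + (-2 + 9·x + 3·x^2 - 47·x^3 + 15·x^4 + 54·x^5)·Dx  (order 1).
h: a_k = 32, 240, 1200, 5152, 20160, 74640, 266000, …
ICs: h(0) = 32.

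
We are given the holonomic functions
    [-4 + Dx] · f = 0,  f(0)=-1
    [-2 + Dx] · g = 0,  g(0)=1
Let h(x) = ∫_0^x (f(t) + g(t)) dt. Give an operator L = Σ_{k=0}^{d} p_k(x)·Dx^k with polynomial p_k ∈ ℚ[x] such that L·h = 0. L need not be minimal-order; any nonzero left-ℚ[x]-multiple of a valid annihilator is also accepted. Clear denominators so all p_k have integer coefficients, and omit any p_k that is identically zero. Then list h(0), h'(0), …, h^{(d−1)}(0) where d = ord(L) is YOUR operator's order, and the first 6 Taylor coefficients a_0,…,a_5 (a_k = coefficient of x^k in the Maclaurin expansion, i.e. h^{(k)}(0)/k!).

f: a_k = -1, -4, -8, -32/3, -32/3, -128/15, …
g: a_k = 1, 2, 2, 4/3, 2/3, 4/15, …
Sum ⇒ L₀ = lclm(L_f,L_g) in ℚ(x)⟨Dx⟩.
∫: right-multiply L₀ by Dx.
L = 8·Dx - 6·Dx^2 + Dx^3  (order 3).
h: a_k = 0, 0, -1, -2, -7/3, -2, …
ICs: h(0) = 0, h′(0) = 0, h′′(0) = -2.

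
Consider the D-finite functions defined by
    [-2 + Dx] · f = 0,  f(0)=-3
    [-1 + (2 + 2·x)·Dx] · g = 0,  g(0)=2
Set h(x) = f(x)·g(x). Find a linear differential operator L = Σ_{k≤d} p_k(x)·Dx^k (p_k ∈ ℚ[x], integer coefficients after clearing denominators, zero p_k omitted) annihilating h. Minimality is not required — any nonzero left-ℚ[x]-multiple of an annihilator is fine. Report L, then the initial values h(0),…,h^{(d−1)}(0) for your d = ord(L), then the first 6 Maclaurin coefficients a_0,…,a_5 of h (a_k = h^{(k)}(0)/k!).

L = (-5 - 4·x) + (2 + 2·x)·Dx  (order 1).
h: a_k = -6, -15, -69/4, -103/8, -449/64, -1949/640, …
ICs: h(0) = -6.

f: a_k = -3, -6, -6, -4, -2, -4/5, …
g: a_k = 2, 1, -1/4, 1/8, -5/64, 7/128, …
Sym-product of L_f,L_g gives L₀ (≤ ord 1).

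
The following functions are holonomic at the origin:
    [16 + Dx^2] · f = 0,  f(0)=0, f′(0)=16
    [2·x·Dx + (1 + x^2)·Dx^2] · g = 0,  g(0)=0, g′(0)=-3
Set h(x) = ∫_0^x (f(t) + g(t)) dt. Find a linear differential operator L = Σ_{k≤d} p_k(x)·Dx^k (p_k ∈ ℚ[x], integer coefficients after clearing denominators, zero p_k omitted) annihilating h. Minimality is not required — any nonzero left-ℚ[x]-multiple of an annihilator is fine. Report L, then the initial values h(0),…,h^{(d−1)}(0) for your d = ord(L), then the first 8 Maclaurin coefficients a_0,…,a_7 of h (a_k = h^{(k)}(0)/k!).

L = (64·x + 704·x^3 + 256·x^5)·Dx^2 + (112 + 416·x^2 + 432·x^4 + 128·x^6)·Dx^3 + (4·x + 44·x^3 + 16·x^5)·Dx^4 + (7 + 26·x^2 + 27·x^4 + 8·x^6)·Dx^5  (order 5).
h: a_k = 0, 0, 13/2, 0, -125/12, 0, 503/90, 0, …
ICs: h(0) = 0, h′(0) = 0, h′′(0) = 13, h′′′(0) = 0, h′′′′(0) = -250.

f: a_k = 0, 16, 0, -128/3, 0, 512/15, 0, -4096/315, …
g: a_k = 0, -3, 0, 1, 0, -3/5, 0, 3/7, …
f+g: L₀ = lclm(L_f,L_g), ord ≤ 2+2.
h=∫h₀ ⇒ L = L₀·Dx.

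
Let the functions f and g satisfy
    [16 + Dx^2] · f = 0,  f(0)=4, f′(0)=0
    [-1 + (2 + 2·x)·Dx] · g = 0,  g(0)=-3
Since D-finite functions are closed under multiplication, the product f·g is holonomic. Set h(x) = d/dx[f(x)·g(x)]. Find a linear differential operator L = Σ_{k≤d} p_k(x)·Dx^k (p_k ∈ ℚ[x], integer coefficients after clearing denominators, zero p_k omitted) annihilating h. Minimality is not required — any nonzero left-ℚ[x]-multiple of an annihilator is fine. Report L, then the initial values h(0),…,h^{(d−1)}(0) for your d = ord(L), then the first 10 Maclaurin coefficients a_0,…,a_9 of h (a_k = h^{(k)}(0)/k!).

f: a_k = 4, 0, -32, 0, 128/3, 0, -1024/45, 0, 2048/315, 0, …
g: a_k = -3, -3/2, 3/8, -3/16, 15/128, -21/256, 63/1024, -99/2048, 1287/32768, -2145/65536, …
f·g: L₀ = L_f ⊗_s L_g, ord ≤ 2·1.
Differentiate: ansatz ord ≤ ord L₀ ⇒ L.
L = (4733 + 17664·x + 25216·x^2 + 16384·x^3 + 4096·x^4) + (-244 - 756·x - 768·x^2 - 256·x^3)·Dx + (268 + 1048·x + 1548·x^2 + 1024·x^3 + 256·x^4)·Dx^2  (order 2).
h: a_k = -6, 195, 567/4, -4465/8, -18665/64, 310129/640, 1535653/7680, -21374753/107520, -39067227/573440, 1461084769/30965760, …
ICs: h(0) = -6, h′(0) = 195.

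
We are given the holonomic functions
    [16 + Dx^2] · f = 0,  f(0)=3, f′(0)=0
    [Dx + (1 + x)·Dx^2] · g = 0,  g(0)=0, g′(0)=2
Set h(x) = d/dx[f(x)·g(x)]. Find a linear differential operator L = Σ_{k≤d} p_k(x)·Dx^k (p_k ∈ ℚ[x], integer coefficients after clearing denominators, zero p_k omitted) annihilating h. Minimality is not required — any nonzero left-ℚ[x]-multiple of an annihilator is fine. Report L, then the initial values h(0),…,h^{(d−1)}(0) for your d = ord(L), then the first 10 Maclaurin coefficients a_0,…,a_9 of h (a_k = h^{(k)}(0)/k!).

f: a_k = 3, 0, -24, 0, 32, 0, -256/15, 0, 512/105, 0, …
g: a_k = 0, 2, -1, 2/3, -1/2, 2/5, -1/3, 2/7, -1/4, 2/9, …
L₀ := L_f ⊗_s L_g (sym. prod.), ord ≤ 4.
h=h₀': d/dx-closure on L₀ ⇒ L.
L = (96160 + 647168·x + 1757184·x^2 + 2482176·x^3 + 1931264·x^4 + 786432·x^5 + 131072·x^6) + (13728 + 74144·x + 156160·x^2 + 161280·x^3 + 81920·x^4 + 16384·x^5)·Dx + (13546 + 87008·x + 228848·x^2 + 316416·x^3 + 242944·x^4 + 98304·x^5 + 16384·x^6)·Dx^2 + (858 + 4634·x + 9760·x^2 + 10080·x^3 + 5120·x^4 + 1024·x^5)·Dx^3 + (471 + 2910·x + 7439·x^2 + 10080·x^3 + 7640·x^4 + 3072·x^5 + 512·x^6)·Dx^4  (order 4).
h: a_k = 6, -6, -138, 90, 246, -126, -754/5, 998/15, 314/7, -338/21, …
ICs: h(0) = 6, h′(0) = -6, h′′(0) = -276, h′′′(0) = 540.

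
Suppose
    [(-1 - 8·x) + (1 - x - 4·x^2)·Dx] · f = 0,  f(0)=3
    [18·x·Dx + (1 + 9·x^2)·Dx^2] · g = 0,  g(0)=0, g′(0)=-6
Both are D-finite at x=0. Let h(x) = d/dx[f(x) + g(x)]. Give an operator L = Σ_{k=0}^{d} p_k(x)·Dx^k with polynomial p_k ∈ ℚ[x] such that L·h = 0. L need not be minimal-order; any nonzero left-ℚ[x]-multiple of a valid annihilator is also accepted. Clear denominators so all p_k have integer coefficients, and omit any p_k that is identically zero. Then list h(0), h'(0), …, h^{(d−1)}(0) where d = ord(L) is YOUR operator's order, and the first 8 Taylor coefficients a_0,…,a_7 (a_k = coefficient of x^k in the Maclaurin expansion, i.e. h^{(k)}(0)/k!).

L = (-90 + 360·x + 6462·x^2 + 14688·x^3 + 63936·x^4 + 31104·x^6) + (36 + 294·x + 324·x^2 + 3198·x^3 + 13680·x^4 + 46080·x^5 + 3888·x^6 + 31104·x^7)·Dx + (-5 - 16·x - 160·x^2 + 96·x^3 - 555·x^4 + 2304·x^5 + 4896·x^6 + 1296·x^7 + 5184·x^8)·Dx^2  (order 2).
h: a_k = -3, 30, 135, 348, 489, 3258, 13635, 27960, …
ICs: h(0) = -3, h′(0) = 30.

f: a_k = 3, 3, 15, 27, 87, 195, 543, 1323, …
g: a_k = 0, -6, 0, 18, 0, -486/5, 0, 4374/7, …
Weyl lclm of L_f,L_g ⇒ L₀ (ord ≤ 3).
Derive L from L₀ (diff closure).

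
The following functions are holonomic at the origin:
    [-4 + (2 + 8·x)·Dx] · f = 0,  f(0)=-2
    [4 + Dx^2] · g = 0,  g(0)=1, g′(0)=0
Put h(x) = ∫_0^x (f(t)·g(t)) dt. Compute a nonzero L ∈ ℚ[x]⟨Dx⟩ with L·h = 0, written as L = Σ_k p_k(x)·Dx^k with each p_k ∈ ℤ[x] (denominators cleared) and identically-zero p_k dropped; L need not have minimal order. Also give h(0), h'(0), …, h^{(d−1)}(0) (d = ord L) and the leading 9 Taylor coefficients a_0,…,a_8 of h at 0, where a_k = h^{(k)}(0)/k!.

L = (16 + 32·x + 64·x^2)·Dx + (-4 - 16·x)·Dx^2 + (1 + 8·x + 16·x^2)·Dx^3  (order 3).
h: a_k = 0, -2, -2, 8/3, 0, 32/15, -64/9, 5888/315, -2368/45, …
ICs: h(0) = 0, h′(0) = -2, h′′(0) = -4.

f: a_k = -2, -4, 4, -8, 20, -56, 168, -528, 1716, …
g: a_k = 1, 0, -2, 0, 2/3, 0, -4/45, 0, 2/315, …
f·g: L₀ = L_f ⊗_s L_g, ord ≤ 1·2.
Integrate: L := L₀·Dx.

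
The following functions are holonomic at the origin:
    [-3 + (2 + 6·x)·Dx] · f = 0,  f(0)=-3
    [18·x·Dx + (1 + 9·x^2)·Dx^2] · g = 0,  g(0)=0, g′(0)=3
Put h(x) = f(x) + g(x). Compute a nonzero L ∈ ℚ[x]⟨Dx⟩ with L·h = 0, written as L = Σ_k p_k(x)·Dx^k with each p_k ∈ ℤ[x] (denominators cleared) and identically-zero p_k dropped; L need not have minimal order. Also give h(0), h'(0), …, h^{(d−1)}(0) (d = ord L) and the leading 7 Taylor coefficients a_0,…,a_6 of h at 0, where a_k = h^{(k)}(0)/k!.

f: a_k = -3, -9/2, 27/8, -81/16, 1215/128, -5103/256, 45927/1024, …
g: a_k = 0, 3, 0, -9, 0, 243/5, 0, …
Weyl lclm of L_f,L_g ⇒ L₀ (ord ≤ 3).
L = (-36 - 270·x + 972·x^2 + 1458·x^3)·Dx + (-33 - 144·x + 270·x^2 + 3888·x^3 + 5103·x^4)·Dx^2 + (-2 + 18·x + 108·x^2 + 324·x^3 + 1134·x^4 + 1458·x^5)·Dx^3  (order 3).
h: a_k = -3, -3/2, 27/8, -225/16, 1215/128, 36693/1280, 45927/1024, …
ICs: h(0) = -3, h′(0) = -3/2, h′′(0) = 27/4.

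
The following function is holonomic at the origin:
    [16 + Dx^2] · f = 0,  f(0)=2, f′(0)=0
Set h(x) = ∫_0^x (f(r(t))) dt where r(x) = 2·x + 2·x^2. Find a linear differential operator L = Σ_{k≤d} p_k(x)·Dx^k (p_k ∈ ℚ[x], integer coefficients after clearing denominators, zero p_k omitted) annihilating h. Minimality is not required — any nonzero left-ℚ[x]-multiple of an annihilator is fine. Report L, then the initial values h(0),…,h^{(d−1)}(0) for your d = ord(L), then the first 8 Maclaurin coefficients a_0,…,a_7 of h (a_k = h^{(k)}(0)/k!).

L = (64 + 384·x + 768·x^2 + 512·x^3)·Dx - 2·Dx^2 + (1 + 2·x)·Dx^3  (order 3).
h: a_k = 0, 2, 0, -64/3, -32, 832/15, 2048/9, 59392/315, …
ICs: h(0) = 0, h′(0) = 2, h′′(0) = 0.

f: a_k = 2, 0, -16, 0, 64/3, 0, -512/45, 0, …
Change of var in L_f (x↦r) gives L₀.
Integrate: L := L₀·Dx.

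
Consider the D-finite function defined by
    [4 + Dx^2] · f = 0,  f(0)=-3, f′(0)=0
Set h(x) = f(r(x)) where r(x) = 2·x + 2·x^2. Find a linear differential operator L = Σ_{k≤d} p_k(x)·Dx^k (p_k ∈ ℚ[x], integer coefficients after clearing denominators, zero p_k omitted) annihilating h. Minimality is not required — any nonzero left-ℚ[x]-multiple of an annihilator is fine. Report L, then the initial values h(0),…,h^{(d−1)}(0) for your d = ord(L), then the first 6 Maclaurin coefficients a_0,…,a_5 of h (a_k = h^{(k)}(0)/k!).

f: a_k = -3, 0, 6, 0, -2, 0, …
h₀=f(r): pull back L_f along r ⇒ L₀.
L = (16 + 96·x + 192·x^2 + 128·x^3) - 2·Dx + (1 + 2·x)·Dx^2  (order 2).
h: a_k = -3, 0, 24, 48, -8, -128, …
ICs: h(0) = -3, h′(0) = 0.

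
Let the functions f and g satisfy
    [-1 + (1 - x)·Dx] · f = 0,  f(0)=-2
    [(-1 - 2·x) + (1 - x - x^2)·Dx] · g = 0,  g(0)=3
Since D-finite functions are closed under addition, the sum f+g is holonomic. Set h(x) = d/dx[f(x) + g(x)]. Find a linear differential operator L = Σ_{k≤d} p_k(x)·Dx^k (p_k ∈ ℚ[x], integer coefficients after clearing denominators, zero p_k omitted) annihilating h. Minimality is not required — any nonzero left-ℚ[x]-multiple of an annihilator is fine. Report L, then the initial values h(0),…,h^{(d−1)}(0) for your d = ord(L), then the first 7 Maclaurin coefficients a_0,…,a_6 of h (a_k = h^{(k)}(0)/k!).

L = (-6 - 24·x - 24·x^3 + 6·x^4) + (6 + 6·x - 6·x^2 - 21·x^4 + 6·x^5)·Dx + (-1 + 2·x - 3·x^2 + 6·x^3 - 2·x^4 - 3·x^5 + x^6)·Dx^2  (order 2).
h: a_k = 1, 8, 21, 52, 110, 222, 427, …
ICs: h(0) = 1, h′(0) = 8.

f: a_k = -2, -2, -2, -2, -2, -2, -2, …
g: a_k = 3, 3, 6, 9, 15, 24, 39, …
h₀=f+g: left-lcm gives L₀, ord ≤ 2.
h=h₀': d/dx-closure on L₀ ⇒ L.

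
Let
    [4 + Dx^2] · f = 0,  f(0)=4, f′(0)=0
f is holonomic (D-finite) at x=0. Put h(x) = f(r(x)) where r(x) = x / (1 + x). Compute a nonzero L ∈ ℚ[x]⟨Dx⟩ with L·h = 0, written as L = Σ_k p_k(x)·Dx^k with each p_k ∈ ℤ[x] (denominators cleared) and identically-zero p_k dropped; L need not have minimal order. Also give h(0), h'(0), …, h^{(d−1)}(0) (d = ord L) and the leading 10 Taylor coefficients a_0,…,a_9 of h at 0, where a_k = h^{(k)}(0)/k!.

L = 4 + (2 + 6·x + 6·x^2 + 2·x^3)·Dx + (1 + 4·x + 6·x^2 + 4·x^3 + x^4)·Dx^2  (order 2).
h: a_k = 4, 0, -8, 16, -64/3, 64/3, -616/45, -16/5, 9416/315, -20672/315, …
ICs: h(0) = 4, h′(0) = 0.

f: a_k = 4, 0, -8, 0, 8/3, 0, -16/45, 0, 8/315, 0, …
f∘r: x↦r, Dx↦Dx/r' in L_f ⇒ L₀.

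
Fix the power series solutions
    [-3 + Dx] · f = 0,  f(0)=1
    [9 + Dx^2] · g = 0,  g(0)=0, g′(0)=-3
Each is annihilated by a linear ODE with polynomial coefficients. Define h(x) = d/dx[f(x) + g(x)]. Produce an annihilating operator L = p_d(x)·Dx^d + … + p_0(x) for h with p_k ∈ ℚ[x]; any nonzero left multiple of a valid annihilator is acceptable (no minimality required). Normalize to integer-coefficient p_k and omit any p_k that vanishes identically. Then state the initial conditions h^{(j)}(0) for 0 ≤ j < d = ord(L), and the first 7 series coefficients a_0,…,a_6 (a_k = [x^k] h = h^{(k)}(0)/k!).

L = 27 - 9·Dx + 3·Dx^2 - Dx^3  (order 3).
h: a_k = 0, 9, 27, 27/2, 0, 243/40, 243/40, …
ICs: h(0) = 0, h′(0) = 9, h′′(0) = 54.

f: a_k = 1, 3, 9/2, 9/2, 27/8, 81/40, 81/80, …
g: a_k = 0, -3, 0, 9/2, 0, -81/40, 0, …
Sum ⇒ L₀ = lclm(L_f,L_g) in ℚ(x)⟨Dx⟩.
Differentiate: ansatz ord ≤ ord L₀ ⇒ L.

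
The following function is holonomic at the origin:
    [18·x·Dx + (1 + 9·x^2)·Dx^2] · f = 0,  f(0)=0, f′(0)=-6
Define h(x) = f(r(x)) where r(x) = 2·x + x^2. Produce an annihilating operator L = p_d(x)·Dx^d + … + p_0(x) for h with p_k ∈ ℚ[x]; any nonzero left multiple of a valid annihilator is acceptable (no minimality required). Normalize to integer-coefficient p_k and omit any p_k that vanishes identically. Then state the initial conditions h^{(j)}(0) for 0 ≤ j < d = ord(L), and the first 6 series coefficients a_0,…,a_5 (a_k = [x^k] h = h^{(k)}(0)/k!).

f: a_k = 0, -6, 0, 18, 0, -486/5, …
L₀ from L_f via x↦r, Dx↦r'^{-1}Dx.
L = (-1 + 72·x + 144·x^2 + 108·x^3 + 27·x^4)·Dx + (1 + x + 36·x^2 + 72·x^3 + 45·x^4 + 9·x^5)·Dx^2  (order 2).
h: a_k = 0, -12, -6, 144, 216, -15012/5, …
ICs: h(0) = 0, h′(0) = -12.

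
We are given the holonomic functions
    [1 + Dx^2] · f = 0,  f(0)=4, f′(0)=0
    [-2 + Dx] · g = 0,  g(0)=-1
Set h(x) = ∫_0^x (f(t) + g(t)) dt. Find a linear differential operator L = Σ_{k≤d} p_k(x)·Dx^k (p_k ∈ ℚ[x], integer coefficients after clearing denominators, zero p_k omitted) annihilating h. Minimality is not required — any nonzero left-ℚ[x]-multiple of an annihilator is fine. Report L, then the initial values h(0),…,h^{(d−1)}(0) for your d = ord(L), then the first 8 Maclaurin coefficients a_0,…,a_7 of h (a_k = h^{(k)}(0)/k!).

L = -2·Dx + Dx^2 - 2·Dx^3 + Dx^4  (order 4).
h: a_k = 0, 3, -1, -4/3, -1/3, -1/10, -2/45, -17/1260, …
ICs: h(0) = 0, h′(0) = 3, h′′(0) = -2, h′′′(0) = -8.

f: a_k = 4, 0, -2, 0, 1/6, 0, -1/180, 0, …
g: a_k = -1, -2, -2, -4/3, -2/3, -4/15, -4/45, -8/315, …
Weyl lclm of L_f,L_g ⇒ L₀ (ord ≤ 3).
∫: right-multiply L₀ by Dx.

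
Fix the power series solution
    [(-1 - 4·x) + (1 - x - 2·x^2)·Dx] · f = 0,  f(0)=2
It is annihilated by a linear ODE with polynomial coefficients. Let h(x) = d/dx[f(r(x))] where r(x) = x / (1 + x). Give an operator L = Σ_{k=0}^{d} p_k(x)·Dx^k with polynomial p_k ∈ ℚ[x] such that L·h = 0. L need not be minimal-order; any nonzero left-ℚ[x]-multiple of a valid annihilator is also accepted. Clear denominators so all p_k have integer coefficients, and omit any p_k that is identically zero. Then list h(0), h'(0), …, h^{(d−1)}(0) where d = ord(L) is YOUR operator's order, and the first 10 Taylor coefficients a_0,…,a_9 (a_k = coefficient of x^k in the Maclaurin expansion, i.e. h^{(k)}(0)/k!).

f: a_k = 2, 2, 6, 10, 22, 42, 86, 170, 342, 682, …
L₀ from L_f via x↦r, Dx↦r'^{-1}Dx.
h=h₀': d/dx-closure on L₀ ⇒ L.
L = (4 + 12·x + 36·x^2 + 20·x^3) + (-1 - 7·x - 9·x^2 + 7·x^3 + 10·x^4)·Dx  (order 1).
h: a_k = 2, 8, 0, 32, -40, 144, -280, 704, -1512, 3440, …
ICs: h(0) = 2.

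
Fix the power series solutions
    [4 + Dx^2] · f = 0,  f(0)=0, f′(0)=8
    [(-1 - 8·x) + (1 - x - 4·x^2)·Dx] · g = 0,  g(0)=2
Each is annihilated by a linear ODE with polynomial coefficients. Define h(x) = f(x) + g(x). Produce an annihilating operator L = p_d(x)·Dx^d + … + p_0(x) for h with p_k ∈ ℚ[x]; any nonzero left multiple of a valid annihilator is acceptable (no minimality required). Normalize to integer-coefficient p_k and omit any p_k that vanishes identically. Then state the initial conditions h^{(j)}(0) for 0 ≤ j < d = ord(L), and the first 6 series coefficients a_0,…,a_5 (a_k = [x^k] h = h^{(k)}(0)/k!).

f: a_k = 0, 8, 0, -16/3, 0, 16/15, …
g: a_k = 2, 2, 10, 18, 58, 130, …
h₀=f+g: left-lcm gives L₀, ord ≤ 3.
L = (-116 - 1008·x - 968·x^2 - 2688·x^3 - 640·x^4 - 1024·x^5) + (28 + 4·x - 8·x^2 - 200·x^3 - 480·x^4 - 384·x^5 - 512·x^6)·Dx + (-29 - 252·x - 242·x^2 - 672·x^3 - 160·x^4 - 256·x^5)·Dx^2 + (7 + x - 2·x^2 - 50·x^3 - 120·x^4 - 96·x^5 - 128·x^6)·Dx^3  (order 3).
h: a_k = 2, 10, 10, 38/3, 58, 1966/15, …
ICs: h(0) = 2, h′(0) = 10, h′′(0) = 20.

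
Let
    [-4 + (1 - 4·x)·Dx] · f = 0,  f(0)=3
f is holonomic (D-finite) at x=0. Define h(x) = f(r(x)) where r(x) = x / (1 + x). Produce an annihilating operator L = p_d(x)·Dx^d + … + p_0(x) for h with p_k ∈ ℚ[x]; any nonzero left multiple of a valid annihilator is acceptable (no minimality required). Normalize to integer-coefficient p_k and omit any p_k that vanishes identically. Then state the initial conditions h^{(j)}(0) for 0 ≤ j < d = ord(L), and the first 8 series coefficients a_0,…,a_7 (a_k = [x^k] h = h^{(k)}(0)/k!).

L = 4 + (-1 + 2·x + 3·x^2)·Dx  (order 1).
h: a_k = 3, 12, 36, 108, 324, 972, 2916, 8748, …
ICs: h(0) = 3.

f: a_k = 3, 12, 48, 192, 768, 3072, 12288, 49152, …
f∘r: x↦r, Dx↦Dx/r' in L_f ⇒ L₀.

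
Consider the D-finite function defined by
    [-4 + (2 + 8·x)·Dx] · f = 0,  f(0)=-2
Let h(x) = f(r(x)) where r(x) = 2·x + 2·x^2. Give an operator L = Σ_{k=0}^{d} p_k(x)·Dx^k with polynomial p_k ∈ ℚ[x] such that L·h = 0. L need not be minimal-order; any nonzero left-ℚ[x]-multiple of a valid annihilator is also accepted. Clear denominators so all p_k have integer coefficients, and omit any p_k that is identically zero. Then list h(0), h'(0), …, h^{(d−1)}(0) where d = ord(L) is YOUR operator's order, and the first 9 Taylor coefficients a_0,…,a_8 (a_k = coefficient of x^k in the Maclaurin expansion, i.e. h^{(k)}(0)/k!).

L = (-4 - 8·x) + (1 + 8·x + 8·x^2)·Dx  (order 1).
h: a_k = -2, -8, 8, -32, 144, -704, 3648, -19712, 109888, …
ICs: h(0) = -2.

f: a_k = -2, -4, 4, -8, 20, -56, 168, -528, 1716, …
L₀ from L_f via x↦r, Dx↦r'^{-1}Dx.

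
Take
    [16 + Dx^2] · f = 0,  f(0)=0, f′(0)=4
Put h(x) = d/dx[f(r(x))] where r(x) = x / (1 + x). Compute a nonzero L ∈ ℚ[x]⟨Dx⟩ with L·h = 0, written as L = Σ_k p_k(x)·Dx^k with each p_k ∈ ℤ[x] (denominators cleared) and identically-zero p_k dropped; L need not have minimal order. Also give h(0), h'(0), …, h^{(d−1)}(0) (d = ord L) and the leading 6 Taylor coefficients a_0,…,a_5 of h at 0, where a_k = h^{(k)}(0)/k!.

L = (22 + 12·x + 6·x^2) + (6 + 18·x + 18·x^2 + 6·x^3)·Dx + (1 + 4·x + 6·x^2 + 4·x^3 + x^4)·Dx^2  (order 2).
h: a_k = 4, -8, -20, 112, -772/3, 360, …
ICs: h(0) = 4, h′(0) = -8.

f: a_k = 0, 4, 0, -32/3, 0, 128/15, …
h₀=f(r): pull back L_f along r ⇒ L₀.
h₀' ⇒ L via d/dx closure of L₀.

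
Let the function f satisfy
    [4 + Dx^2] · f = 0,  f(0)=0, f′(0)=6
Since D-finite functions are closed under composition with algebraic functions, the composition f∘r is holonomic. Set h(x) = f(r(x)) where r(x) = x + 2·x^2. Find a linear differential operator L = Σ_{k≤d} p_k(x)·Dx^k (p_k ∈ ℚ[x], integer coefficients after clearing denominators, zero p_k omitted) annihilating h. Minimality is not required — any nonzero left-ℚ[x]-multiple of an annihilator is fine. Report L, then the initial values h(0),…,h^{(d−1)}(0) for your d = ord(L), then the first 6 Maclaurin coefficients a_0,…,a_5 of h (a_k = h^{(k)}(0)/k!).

f: a_k = 0, 6, 0, -4, 0, 4/5, …
h₀=f(r): pull back L_f along r ⇒ L₀.
L = (4 + 48·x + 192·x^2 + 256·x^3) - 4·Dx + (1 + 4·x)·Dx^2  (order 2).
h: a_k = 0, 6, 12, -4, -24, -236/5, …
ICs: h(0) = 0, h′(0) = 6.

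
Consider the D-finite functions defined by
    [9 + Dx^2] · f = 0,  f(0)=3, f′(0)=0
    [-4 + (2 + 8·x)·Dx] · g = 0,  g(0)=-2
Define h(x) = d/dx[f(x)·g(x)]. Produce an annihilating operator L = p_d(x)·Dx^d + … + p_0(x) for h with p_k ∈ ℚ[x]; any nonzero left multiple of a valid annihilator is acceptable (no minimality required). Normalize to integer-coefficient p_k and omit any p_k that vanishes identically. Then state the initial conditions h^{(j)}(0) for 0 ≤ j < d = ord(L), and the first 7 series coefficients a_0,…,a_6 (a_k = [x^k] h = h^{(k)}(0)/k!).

f: a_k = 3, 0, -27/2, 0, 81/8, 0, -243/80, …
g: a_k = -2, -4, 4, -8, 20, -56, 168, …
f·g: L₀ = L_f ⊗_s L_g, ord ≤ 2·1.
h₀' ⇒ L via d/dx closure of L₀.
L = (131 + 1392·x + 4512·x^2 + 6912·x^3 + 6912·x^4) + (4 - 80·x - 576·x^2 - 768·x^3)·Dx + (7 + 80·x + 352·x^2 + 768·x^3 + 768·x^4)·Dx^2  (order 2).
h: a_k = -12, 78, 90, -57, -1005/2, 33669/20, -125559/20, …
ICs: h(0) = -12, h′(0) = 78.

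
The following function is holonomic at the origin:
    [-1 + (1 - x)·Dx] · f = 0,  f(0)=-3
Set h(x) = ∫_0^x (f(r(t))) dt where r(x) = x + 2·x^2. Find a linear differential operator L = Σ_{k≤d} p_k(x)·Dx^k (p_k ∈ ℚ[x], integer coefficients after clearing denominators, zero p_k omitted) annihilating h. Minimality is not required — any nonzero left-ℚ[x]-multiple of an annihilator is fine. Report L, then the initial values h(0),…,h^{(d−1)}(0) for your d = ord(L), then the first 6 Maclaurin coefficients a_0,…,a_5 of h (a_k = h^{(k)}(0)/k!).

f: a_k = -3, -3, -3, -3, -3, -3, …
L₀ from L_f via x↦r, Dx↦r'^{-1}Dx.
∫: right-multiply L₀ by Dx.
L = (1 + 4·x)·Dx + (-1 + x + 2·x^2)·Dx^2  (order 2).
h: a_k = 0, -3, -3/2, -3, -15/4, -33/5, …
ICs: h(0) = 0, h′(0) = -3.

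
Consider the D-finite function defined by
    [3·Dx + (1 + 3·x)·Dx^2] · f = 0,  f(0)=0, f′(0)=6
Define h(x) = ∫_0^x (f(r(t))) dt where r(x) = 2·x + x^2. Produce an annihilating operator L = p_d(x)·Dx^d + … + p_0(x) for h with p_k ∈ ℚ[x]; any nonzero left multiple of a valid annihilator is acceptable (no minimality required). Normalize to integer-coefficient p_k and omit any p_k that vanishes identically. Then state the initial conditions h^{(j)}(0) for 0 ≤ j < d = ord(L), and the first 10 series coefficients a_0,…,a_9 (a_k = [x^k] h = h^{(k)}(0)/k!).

f: a_k = 0, 6, -9, 18, -81/2, 486/5, -243, 4374/7, -6561/4, 4374, …
f∘r: x↦r, Dx↦Dx/r' in L_f ⇒ L₀.
∫: right-multiply L₀ by Dx.
L = (5 + 6·x + 3·x^2)·Dx^2 + (1 + 7·x + 9·x^2 + 3·x^3)·Dx^3  (order 3).
h: a_k = 0, 0, 6, -10, 27, -441/5, 1602/5, -8730/7, 71361/14, -43209/2, …
ICs: h(0) = 0, h′(0) = 0, h′′(0) = 12.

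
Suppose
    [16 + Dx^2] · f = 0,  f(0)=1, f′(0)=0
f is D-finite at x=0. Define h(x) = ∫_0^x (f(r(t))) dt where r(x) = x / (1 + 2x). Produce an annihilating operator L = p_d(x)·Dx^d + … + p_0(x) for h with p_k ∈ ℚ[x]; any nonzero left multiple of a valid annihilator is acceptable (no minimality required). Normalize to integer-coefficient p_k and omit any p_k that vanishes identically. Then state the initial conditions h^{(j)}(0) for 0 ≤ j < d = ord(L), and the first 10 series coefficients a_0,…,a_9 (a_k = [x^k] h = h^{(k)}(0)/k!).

L = 16·Dx + (4 + 24·x + 48·x^2 + 32·x^3)·Dx^2 + (1 + 8·x + 24·x^2 + 32·x^3 + 16·x^4)·Dx^3  (order 3).
h: a_k = 0, 1, 0, -8/3, 8, -256/15, 256/9, -1408/45, -64/5, 602624/2835, …
ICs: h(0) = 0, h′(0) = 1, h′′(0) = 0.

f: a_k = 1, 0, -8, 0, 32/3, 0, -256/45, 0, 512/315, 0, …
f∘r: x↦r, Dx↦Dx/r' in L_f ⇒ L₀.
∫: right-multiply L₀ by Dx.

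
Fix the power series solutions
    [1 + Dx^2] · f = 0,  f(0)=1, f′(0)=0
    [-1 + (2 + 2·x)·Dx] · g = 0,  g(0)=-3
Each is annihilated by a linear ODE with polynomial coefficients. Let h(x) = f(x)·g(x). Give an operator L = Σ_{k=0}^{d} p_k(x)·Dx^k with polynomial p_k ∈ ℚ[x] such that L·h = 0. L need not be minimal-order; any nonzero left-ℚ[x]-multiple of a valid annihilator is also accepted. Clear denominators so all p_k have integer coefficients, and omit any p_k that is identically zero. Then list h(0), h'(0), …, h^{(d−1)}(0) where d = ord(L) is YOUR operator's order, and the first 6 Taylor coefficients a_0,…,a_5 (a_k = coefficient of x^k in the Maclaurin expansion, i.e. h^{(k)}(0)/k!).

f: a_k = 1, 0, -1/2, 0, 1/24, 0, …
g: a_k = -3, -3/2, 3/8, -3/16, 15/128, -21/256, …
Sym-product of L_f,L_g gives L₀ (≤ ord 2).
L = (7 + 8·x + 4·x^2) + (-4 - 4·x)·Dx + (4 + 8·x + 4·x^2)·Dx^2  (order 2).
h: a_k = -3, -3/2, 15/8, 9/16, -25/128, -13/256, …
ICs: h(0) = -3, h′(0) = -3/2.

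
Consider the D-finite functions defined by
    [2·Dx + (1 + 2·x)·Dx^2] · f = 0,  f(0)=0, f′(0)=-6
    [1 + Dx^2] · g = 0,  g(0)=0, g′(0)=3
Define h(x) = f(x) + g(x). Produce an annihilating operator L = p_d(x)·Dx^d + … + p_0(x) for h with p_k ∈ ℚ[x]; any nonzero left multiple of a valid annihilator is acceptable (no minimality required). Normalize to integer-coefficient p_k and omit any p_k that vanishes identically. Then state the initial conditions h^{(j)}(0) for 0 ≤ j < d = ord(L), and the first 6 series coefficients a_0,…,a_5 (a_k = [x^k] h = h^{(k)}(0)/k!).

L = (50 + 8·x + 8·x^2)·Dx + (9 + 22·x + 12·x^2 + 8·x^3)·Dx^2 + (50 + 8·x + 8·x^2)·Dx^3 + (9 + 22·x + 12·x^2 + 8·x^3)·Dx^4  (order 4).
h: a_k = 0, -3, 6, -17/2, 12, -767/40, …
ICs: h(0) = 0, h′(0) = -3, h′′(0) = 12, h′′′(0) = -51.

f: a_k = 0, -6, 6, -8, 12, -96/5, …
g: a_k = 0, 3, 0, -1/2, 0, 1/40, …
L₀ := lclm(L_f,L_g); ord L₀ ≤ 2+2.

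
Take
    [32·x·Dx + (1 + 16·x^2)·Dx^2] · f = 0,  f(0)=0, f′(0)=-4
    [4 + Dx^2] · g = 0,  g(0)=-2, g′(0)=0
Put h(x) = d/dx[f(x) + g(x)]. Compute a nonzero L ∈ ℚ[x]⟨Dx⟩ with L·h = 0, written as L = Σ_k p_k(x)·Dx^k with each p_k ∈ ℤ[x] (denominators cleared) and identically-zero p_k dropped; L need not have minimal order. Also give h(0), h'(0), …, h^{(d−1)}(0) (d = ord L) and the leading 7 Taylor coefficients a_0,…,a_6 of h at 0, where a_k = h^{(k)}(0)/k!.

L = (-6016·x + 102400·x^3 + 32768·x^5) + (-28 + 1216·x^2 + 27648·x^4 + 16384·x^6)·Dx + (-1504·x + 25600·x^3 + 8192·x^5)·Dx^2 + (-7 + 304·x^2 + 6912·x^4 + 4096·x^6)·Dx^3  (order 3).
h: a_k = -4, 8, 64, -16/3, -1024, 16/15, 16384, …
ICs: h(0) = -4, h′(0) = 8, h′′(0) = 128.

f: a_k = 0, -4, 0, 64/3, 0, -1024/5, 0, …
g: a_k = -2, 0, 4, 0, -4/3, 0, 8/45, …
Weyl lclm of L_f,L_g ⇒ L₀ (ord ≤ 4).
h=h₀': d/dx-closure on L₀ ⇒ L.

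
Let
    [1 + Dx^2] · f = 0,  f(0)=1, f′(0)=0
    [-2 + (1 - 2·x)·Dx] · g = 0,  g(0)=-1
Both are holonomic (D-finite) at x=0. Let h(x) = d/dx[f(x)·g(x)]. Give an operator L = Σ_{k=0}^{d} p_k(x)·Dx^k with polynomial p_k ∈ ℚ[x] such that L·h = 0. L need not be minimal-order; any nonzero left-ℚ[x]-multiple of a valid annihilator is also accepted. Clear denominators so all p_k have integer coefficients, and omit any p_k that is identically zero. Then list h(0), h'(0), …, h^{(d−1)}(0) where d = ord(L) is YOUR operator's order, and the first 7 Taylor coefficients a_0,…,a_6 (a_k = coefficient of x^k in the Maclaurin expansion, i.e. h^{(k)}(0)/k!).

f: a_k = 1, 0, -1/2, 0, 1/24, 0, -1/720, …
g: a_k = -1, -2, -4, -8, -16, -32, -64, …
f·g: L₀ = L_f ⊗_s L_g, ord ≤ 2·1.
h₀' ⇒ L via d/dx closure of L₀.
L = (-7 - 4·x + 4·x^2) + (-4 + 8·x)·Dx + (1 - 4·x + 4·x^2)·Dx^2  (order 2).
h: a_k = -2, -7, -21, -337/6, -1685/12, -40439/120, -283073/360, …
ICs: h(0) = -2, h′(0) = -7.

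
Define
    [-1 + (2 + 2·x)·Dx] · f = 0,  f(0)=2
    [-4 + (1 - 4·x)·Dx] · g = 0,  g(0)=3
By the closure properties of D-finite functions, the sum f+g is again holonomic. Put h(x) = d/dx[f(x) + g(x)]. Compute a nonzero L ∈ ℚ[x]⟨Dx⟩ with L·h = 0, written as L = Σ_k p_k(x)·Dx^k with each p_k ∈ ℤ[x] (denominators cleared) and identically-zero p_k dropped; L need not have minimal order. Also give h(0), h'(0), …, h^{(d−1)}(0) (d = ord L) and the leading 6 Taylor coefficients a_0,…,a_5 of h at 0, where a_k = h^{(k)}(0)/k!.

L = (-216 - 96·x) + (-381 - 792·x - 336·x^2)·Dx + (34 - 78·x - 208·x^2 - 96·x^3)·Dx^2  (order 2).
h: a_k = 13, 191/2, 4611/8, 49147/16, 1966115/128, 18874305/256, …
ICs: h(0) = 13, h′(0) = 191/2.

f: a_k = 2, 1, -1/4, 1/8, -5/64, 7/128, …
g: a_k = 3, 12, 48, 192, 768, 3072, …
Weyl lclm of L_f,L_g ⇒ L₀ (ord ≤ 2).
Derive L from L₀ (diff closure).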